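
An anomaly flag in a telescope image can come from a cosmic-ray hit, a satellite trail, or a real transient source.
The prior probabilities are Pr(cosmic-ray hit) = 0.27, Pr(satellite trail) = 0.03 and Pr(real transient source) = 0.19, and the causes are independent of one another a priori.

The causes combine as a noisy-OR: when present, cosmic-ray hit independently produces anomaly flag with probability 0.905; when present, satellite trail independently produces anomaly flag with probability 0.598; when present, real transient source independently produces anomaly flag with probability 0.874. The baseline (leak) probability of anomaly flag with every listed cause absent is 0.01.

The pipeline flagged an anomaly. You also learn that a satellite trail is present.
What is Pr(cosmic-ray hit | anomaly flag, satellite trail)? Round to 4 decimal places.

Pr(cosmic-ray hit | anomaly flag, satellite trail) ≈ 0.3490

Under noisy-OR, P(anomaly flag | causes) = 1 − (1−0.01)·∏(1−qᵢ) over the active causes.
By total probability over the 4 (cosmic-ray hit, real transient source) configurations:
  P(anomaly flag | satellite trail) = 0.60202×0.73×0.81 + 0.949855×0.73×0.19 + 0.962192×0.27×0.81 + 0.995236×0.27×0.19
        = 0.355974 + 0.131745 + 0.210431 + 0.051056 = 0.749206
Configurations with cosmic-ray hit contribute 0.261487, so
  P(cosmic-ray hit | anomaly flag, satellite trail) = 0.261487 / 0.749206 ≈ 0.3490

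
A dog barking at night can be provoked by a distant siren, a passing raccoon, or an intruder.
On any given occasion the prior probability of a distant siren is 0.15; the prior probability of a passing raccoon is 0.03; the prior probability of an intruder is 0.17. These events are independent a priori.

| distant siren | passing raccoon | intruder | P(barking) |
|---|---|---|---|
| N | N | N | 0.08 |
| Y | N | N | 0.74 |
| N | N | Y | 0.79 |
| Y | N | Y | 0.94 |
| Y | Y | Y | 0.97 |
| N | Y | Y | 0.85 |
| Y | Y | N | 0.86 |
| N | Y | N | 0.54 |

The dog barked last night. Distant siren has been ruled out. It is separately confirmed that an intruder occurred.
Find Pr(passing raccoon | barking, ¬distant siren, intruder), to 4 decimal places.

Pr(passing raccoon | barking, ¬distant siren, intruder) ≈ 0.0322

By total probability over both values of passing raccoon:
  P(barking | ¬distant siren, intruder) = 0.79·0.97 + 0.85·0.03
        = 0.766300 + 0.025500 = 0.791800
Keeping only the passing raccoon-present terms gives 0.025500, so
  P(passing raccoon | barking, ¬distant siren, intruder) = 0.025500 / 0.791800 ≈ 0.0322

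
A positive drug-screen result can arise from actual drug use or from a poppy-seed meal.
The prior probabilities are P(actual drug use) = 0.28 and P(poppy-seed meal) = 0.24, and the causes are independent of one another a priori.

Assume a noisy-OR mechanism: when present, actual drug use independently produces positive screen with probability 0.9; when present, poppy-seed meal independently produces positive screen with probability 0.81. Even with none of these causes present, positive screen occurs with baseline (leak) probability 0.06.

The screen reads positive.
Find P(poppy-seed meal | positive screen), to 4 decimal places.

Under noisy-OR, P(positive screen | causes) = 1 − (1−0.06)·∏(1−qᵢ) over the active causes.
Numerator (weight on configurations with poppy-seed meal): 0.141938 + 0.066000 = 0.207938
Normalizer over all consistent configurations: 0.06·0.72·0.76 + 0.8214·0.72·0.24 + 0.906·0.28·0.76 + 0.98214·0.28·0.24 = 0.433567
Posterior = 0.207938 / 0.433567 ≈ 0.4796

P(poppy-seed meal | positive screen) ≈ 0.4796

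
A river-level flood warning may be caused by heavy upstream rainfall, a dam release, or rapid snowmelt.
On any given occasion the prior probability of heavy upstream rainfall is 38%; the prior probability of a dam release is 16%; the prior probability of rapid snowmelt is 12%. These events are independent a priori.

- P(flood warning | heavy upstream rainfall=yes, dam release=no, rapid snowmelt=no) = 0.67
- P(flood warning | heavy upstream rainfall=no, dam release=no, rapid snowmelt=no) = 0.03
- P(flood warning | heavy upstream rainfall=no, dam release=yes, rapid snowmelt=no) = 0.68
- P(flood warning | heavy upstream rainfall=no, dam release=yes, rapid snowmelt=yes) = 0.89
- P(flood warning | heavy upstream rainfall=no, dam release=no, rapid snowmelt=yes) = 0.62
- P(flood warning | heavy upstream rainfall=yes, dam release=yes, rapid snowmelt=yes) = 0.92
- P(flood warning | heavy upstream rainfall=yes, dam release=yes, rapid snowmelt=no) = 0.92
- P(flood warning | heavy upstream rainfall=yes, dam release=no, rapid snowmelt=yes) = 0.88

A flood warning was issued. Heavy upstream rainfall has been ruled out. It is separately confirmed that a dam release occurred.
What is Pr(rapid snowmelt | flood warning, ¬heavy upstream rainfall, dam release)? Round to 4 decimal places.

By total probability over both values of rapid snowmelt:
  P(flood warning | ¬heavy upstream rainfall, dam release) = 0.68*0.88 + 0.89*0.12
        = 0.598400 + 0.106800 = 0.705200
Keeping only the rapid snowmelt-present terms gives 0.106800, so
  P(rapid snowmelt | flood warning, ¬heavy upstream rainfall, dam release) = 0.106800 / 0.705200 ≈ 0.1514

Pr(rapid snowmelt | flood warning, ¬heavy upstream rainfall, dam release) ≈ 0.1514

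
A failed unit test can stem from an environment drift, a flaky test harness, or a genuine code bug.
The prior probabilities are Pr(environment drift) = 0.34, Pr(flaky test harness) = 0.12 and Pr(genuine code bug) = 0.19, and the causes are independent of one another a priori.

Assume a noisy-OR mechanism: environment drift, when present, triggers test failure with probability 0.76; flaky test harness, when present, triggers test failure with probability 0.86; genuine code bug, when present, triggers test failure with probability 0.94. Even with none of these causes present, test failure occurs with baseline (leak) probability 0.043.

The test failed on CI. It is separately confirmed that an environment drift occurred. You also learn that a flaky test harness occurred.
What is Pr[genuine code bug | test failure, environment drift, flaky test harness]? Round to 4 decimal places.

Pr[genuine code bug | test failure, environment drift, flaky test harness] ≈ 0.1948

Under noisy-OR, P(test failure | causes) = 1 − (1−0.043)·∏(1−qᵢ) over the active causes.
P(test failure | environment drift, flaky test harness) = 0.967845×0.81 + 0.998071×0.19 = 0.783954 + 0.189633 = 0.973587
Restricting to configurations with genuine code bug present: 0.998071×0.19 = 0.189633.
So P(genuine code bug | test failure, environment drift, flaky test harness) = 0.189633/0.973587 ≈ 0.1948.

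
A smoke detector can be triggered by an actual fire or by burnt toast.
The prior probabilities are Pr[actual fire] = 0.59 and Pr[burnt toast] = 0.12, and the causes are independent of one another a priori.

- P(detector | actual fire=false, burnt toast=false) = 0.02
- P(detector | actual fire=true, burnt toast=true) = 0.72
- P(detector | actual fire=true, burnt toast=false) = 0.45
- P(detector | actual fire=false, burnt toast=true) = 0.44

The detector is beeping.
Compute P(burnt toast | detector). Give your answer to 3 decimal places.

P(burnt toast | detector) ≈ 0.232

P(detector) = 0.02·0.41·0.88 + 0.44·0.41·0.12 + 0.45·0.59·0.88 + 0.72·0.59·0.12 = 0.007216 + 0.021648 + 0.233640 + 0.050976 = 0.313480
The burnt toast-present share is 0.021648 + 0.050976 = 0.072624.
So P(burnt toast | detector) = 0.072624/0.313480 ≈ 0.232.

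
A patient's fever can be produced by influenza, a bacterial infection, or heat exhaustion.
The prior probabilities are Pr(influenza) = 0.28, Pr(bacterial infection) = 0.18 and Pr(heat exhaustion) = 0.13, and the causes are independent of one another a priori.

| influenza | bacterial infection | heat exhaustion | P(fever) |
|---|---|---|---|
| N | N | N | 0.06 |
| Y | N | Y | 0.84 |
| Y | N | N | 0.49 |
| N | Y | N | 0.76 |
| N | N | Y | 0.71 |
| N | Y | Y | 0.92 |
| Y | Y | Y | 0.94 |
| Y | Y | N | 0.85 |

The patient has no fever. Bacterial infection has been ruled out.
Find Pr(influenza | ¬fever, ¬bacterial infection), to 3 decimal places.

Pr(influenza | ¬fever, ¬bacterial infection) ≈ 0.174

P(¬fever | ¬bacterial infection) = 0.94*0.72*0.87 + 0.29*0.72*0.13 + 0.51*0.28*0.87 + 0.16*0.28*0.13 = 0.588816 + 0.027144 + 0.124236 + 0.005824 = 0.746020
The influenza-present share is 0.124236 + 0.005824 = 0.130060.
So P(influenza | ¬fever, ¬bacterial infection) = 0.130060/0.746020 ≈ 0.174.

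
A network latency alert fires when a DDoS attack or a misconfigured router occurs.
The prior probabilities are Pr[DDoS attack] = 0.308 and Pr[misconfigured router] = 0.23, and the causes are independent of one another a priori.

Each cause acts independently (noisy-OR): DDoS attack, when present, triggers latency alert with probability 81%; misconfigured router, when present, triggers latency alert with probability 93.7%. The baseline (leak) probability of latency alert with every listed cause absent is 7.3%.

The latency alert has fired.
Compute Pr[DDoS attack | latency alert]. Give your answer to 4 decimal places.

Under noisy-OR, P(latency alert | causes) = 1 − (1−0.073)·∏(1−qᵢ) over the active causes.
Sum P(latency alert|·) weighted by the priors over the 4 (DDoS attack, misconfigured router) configurations:
  P(latency alert) = 0.073·0.692·0.77 + 0.941599·0.692·0.23 + 0.82387·0.308·0.77 + 0.988904·0.308·0.23
        = 0.038897 + 0.149865 + 0.195389 + 0.070054 = 0.454205
Keeping only the DDoS attack-present terms gives 0.265443, so
  P(DDoS attack | latency alert) = 0.265443 / 0.454205 ≈ 0.5844

Pr[DDoS attack | latency alert] ≈ 0.5844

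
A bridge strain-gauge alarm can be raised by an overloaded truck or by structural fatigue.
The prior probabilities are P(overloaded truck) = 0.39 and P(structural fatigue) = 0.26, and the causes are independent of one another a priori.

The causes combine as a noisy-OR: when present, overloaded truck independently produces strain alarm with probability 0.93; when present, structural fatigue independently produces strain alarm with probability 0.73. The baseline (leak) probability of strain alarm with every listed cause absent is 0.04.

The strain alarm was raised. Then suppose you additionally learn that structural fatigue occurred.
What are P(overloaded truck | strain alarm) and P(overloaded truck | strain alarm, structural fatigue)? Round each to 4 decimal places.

Under noisy-OR, P(strain alarm | causes) = 1 − (1−0.04)·∏(1−qᵢ) over the active causes.
By total probability over the 4 (overloaded truck, structural fatigue) configurations:
  P(strain alarm) = 0.04·0.61·0.74 + 0.7408·0.61·0.26 + 0.9328·0.39·0.74 + 0.981856·0.39·0.26
        = 0.018056 + 0.117491 + 0.269206 + 0.099560 = 0.504313
Configurations with overloaded truck contribute 0.368766, so
  P(overloaded truck | strain alarm) = 0.368766 / 0.504313 ≈ 0.7312

With the extra evidence:
Numerator (weight on configurations with overloaded truck): 0.981856×0.39 = 0.382924
The normalizing constant is 0.7408×0.61 + 0.981856×0.39 = 0.834812
P(overloaded truck | strain alarm, structural fatigue) = 0.382924/0.834812 ≈ 0.4587
This is intercausal reasoning (explaining away): once structural fatigue accounts for the strain alarm, overloaded truck becomes less likely.

P(overloaded truck | strain alarm) ≈ 0.7312; P(overloaded truck | strain alarm, structural fatigue) ≈ 0.4587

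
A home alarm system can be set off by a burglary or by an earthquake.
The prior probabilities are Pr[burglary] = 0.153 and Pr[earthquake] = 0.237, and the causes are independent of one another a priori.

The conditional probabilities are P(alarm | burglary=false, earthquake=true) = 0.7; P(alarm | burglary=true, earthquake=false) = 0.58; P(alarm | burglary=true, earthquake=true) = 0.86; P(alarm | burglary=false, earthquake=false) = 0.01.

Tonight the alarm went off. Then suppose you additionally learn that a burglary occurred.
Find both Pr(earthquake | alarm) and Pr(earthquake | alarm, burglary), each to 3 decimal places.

For the numerator, keep only earthquake=true terms: 0.140517 + 0.031184 = 0.171701
Normalizer over all consistent configurations: 0.01·0.847·0.763 + 0.7·0.847·0.237 + 0.58·0.153·0.763 + 0.86·0.153·0.237 = 0.245873
Posterior = 0.171701 / 0.245873 ≈ 0.698

With the extra evidence:
Weight on earthquake=true, given the evidence: 0.86×0.237 = 0.203820
Normalizer over all consistent configurations: 0.58×0.763 + 0.86×0.237 = 0.646360
Posterior = 0.203820 / 0.646360 ≈ 0.315

Pr(earthquake | alarm) ≈ 0.698; Pr(earthquake | alarm, burglary) ≈ 0.315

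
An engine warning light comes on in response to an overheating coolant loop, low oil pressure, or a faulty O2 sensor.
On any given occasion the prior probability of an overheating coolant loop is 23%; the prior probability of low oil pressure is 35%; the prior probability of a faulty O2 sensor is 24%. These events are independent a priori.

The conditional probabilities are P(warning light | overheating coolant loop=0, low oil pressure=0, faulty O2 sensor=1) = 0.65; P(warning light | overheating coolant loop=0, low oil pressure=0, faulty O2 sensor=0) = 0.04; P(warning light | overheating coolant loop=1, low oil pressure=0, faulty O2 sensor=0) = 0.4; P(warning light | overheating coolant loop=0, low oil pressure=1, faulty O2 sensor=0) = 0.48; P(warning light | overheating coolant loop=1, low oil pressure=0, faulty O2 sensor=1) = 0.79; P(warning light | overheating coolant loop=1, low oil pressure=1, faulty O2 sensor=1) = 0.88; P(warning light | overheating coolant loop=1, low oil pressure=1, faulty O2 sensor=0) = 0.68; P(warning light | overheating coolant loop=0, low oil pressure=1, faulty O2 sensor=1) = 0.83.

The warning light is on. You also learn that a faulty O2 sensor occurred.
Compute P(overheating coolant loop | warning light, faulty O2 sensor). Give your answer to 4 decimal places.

P(warning light | faulty O2 sensor) = 0.65×0.77×0.65 + 0.83×0.77×0.35 + 0.79×0.23×0.65 + 0.88×0.23×0.35 = 0.325325 + 0.223685 + 0.118105 + 0.070840 = 0.737955
The overheating coolant loop-present share is 0.118105 + 0.070840 = 0.188945.
Hence the posterior is 0.188945/0.737955 ≈ 0.2560.

P(overheating coolant loop | warning light, faulty O2 sensor) ≈ 0.2560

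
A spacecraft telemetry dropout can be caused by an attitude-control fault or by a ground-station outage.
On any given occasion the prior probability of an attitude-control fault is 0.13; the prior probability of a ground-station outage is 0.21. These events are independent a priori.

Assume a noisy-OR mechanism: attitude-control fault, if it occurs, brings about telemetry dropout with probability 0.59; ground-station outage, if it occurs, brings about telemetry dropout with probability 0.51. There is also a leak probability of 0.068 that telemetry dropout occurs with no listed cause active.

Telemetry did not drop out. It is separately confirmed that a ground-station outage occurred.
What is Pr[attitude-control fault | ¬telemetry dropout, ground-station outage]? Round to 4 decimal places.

Under noisy-OR, P(telemetry dropout | causes) = 1 − (1−0.068)·∏(1−qᵢ) over the active causes.
Enumerate both values of attitude-control fault and weight by the priors:
  P(¬telemetry dropout | ground-station outage) = 0.45668·0.87 + 0.187239·0.13
        = 0.397312 + 0.024341 = 0.421653
The terms with attitude-control fault present sum to 0.024341, so
  P(attitude-control fault | ¬telemetry dropout, ground-station outage) = 0.024341 / 0.421653 ≈ 0.0577

Pr[attitude-control fault | ¬telemetry dropout, ground-station outage] ≈ 0.0577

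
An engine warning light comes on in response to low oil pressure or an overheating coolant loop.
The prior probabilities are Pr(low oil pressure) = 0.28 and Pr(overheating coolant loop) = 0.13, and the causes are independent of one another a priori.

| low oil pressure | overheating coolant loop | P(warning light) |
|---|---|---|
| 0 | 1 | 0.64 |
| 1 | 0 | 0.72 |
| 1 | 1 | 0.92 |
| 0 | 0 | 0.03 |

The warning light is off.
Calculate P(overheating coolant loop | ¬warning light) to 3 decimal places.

Numerator (weight on configurations with overheating coolant loop): 0.033696 + 0.002912 = 0.036608
Normalizer over all consistent configurations: 0.97·0.72·0.87 + 0.36·0.72·0.13 + 0.28·0.28·0.87 + 0.08·0.28·0.13 = 0.712424
P(overheating coolant loop | ¬warning light) = 0.036608/0.712424 ≈ 0.051

P(overheating coolant loop | ¬warning light) ≈ 0.051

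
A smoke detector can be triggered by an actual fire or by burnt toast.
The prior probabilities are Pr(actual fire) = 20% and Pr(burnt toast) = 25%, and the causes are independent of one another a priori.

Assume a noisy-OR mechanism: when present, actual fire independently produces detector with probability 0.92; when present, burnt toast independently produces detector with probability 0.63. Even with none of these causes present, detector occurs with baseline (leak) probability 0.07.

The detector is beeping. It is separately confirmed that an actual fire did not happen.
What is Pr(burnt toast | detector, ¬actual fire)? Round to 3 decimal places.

Under noisy-OR, P(detector | causes) = 1 − (1−0.07)·∏(1−qᵢ) over the active causes.
P(detector | ¬actual fire) = 0.07*0.75 + 0.6559*0.25 = 0.052500 + 0.163975 = 0.216475
Restricting to configurations with burnt toast present: 0.6559*0.25 = 0.163975.
So P(burnt toast | detector, ¬actual fire) = 0.163975/0.216475 ≈ 0.757.

Pr(burnt toast | detector, ¬actual fire) ≈ 0.757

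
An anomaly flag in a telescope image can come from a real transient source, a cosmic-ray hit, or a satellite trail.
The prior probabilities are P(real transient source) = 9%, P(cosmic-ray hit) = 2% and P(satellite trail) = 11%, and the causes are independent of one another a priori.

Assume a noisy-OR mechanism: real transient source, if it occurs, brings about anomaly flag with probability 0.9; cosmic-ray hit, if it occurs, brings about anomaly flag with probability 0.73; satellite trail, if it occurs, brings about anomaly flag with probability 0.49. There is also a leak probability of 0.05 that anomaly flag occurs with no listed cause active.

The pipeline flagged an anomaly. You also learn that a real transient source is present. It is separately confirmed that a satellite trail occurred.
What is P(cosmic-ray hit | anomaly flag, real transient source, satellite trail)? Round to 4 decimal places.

Under noisy-OR, P(anomaly flag | causes) = 1 − (1−0.05)·∏(1−qᵢ) over the active causes.
P(anomaly flag | real transient source, satellite trail) = 0.95155·0.98 + 0.986919·0.02 = 0.932519 + 0.019738 = 0.952257
Restricting to configurations with cosmic-ray hit present: 0.986919·0.02 = 0.019738.
P(cosmic-ray hit | anomaly flag, real transient source, satellite trail) = 0.019738 / 0.952257 ≈ 0.0207

P(cosmic-ray hit | anomaly flag, real transient source, satellite trail) ≈ 0.0207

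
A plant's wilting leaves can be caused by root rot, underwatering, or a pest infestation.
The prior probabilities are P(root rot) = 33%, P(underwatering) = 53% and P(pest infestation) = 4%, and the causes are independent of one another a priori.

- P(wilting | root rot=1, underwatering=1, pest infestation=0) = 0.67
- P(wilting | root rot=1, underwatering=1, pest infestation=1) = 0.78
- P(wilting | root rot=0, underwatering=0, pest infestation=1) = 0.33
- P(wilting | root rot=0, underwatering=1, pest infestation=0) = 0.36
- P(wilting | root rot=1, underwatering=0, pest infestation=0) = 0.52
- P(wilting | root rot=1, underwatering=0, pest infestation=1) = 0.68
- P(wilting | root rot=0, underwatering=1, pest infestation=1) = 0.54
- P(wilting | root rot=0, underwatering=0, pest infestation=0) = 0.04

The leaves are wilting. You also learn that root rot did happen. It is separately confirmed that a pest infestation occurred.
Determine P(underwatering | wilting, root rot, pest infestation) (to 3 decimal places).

P(underwatering | wilting, root rot, pest infestation) ≈ 0.564

For the numerator, keep only underwatering=true terms: 0.78·0.53 = 0.413400
The normalizing constant is 0.68·0.47 + 0.78·0.53 = 0.733000
P(underwatering | wilting, root rot, pest infestation) = 0.413400/0.733000 ≈ 0.564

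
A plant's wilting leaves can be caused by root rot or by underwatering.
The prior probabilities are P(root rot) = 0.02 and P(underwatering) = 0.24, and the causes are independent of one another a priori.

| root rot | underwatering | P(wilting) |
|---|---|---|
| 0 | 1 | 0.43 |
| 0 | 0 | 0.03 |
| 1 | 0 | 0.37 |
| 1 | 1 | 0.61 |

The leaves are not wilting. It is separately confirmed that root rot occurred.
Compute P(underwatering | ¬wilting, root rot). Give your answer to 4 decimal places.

P(underwatering | ¬wilting, root rot) ≈ 0.1635

Sum P(¬wilting|·) weighted by the priors over both values of underwatering:
  P(¬wilting | root rot) = 0.63*0.76 + 0.39*0.24
        = 0.478800 + 0.093600 = 0.572400
Configurations with underwatering contribute 0.093600, so
  P(underwatering | ¬wilting, root rot) = 0.093600 / 0.572400 ≈ 0.1635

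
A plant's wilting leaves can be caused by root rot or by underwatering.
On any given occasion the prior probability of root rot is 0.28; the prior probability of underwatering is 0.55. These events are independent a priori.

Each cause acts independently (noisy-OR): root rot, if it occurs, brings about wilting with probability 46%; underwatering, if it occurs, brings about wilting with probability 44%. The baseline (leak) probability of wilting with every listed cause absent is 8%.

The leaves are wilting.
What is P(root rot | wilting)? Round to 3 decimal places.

Under noisy-OR, P(wilting | causes) = 1 − (1−0.08)·∏(1−qᵢ) over the active causes.
By total probability over the 4 (root rot, underwatering) configurations:
  P(wilting) = 0.08·0.72·0.45 + 0.4848·0.72·0.55 + 0.5032·0.28·0.45 + 0.721792·0.28·0.55
        = 0.025920 + 0.191981 + 0.063403 + 0.111156 = 0.392460
Keeping only the root rot-present terms gives 0.174559, so
  P(root rot | wilting) = 0.174559 / 0.392460 ≈ 0.445

P(root rot | wilting) ≈ 0.445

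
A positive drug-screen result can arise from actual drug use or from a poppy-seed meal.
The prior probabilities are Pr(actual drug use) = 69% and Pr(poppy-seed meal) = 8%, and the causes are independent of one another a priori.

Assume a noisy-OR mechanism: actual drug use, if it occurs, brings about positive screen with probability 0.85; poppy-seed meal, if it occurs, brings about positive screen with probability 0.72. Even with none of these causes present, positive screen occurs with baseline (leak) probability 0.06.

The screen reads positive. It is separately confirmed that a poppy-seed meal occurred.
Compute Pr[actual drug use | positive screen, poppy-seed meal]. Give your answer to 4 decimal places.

Under noisy-OR, P(positive screen | causes) = 1 − (1−0.06)·∏(1−qᵢ) over the active causes.
Weight on actual drug use=true, given the evidence: 0.96052×0.69 = 0.662759
The normalizing constant is 0.7368×0.31 + 0.96052×0.69 = 0.891167
Posterior = 0.662759 / 0.891167 ≈ 0.7437

Pr[actual drug use | positive screen, poppy-seed meal] ≈ 0.7437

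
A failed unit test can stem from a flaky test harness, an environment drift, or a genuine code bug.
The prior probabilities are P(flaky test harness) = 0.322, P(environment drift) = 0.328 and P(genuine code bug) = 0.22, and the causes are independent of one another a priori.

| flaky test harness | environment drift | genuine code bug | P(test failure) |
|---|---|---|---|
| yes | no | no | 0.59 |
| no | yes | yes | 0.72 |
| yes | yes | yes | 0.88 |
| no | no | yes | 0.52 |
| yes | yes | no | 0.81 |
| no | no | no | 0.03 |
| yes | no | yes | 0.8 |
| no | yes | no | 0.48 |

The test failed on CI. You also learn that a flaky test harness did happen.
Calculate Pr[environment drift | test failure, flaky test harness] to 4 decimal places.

Pr[environment drift | test failure, flaky test harness] ≈ 0.3877

P(test failure | flaky test harness) = 0.59×0.672×0.78 + 0.8×0.672×0.22 + 0.81×0.328×0.78 + 0.88×0.328×0.22 = 0.309254 + 0.118272 + 0.207230 + 0.063501 = 0.698257
The environment drift-present share is 0.207230 + 0.063501 = 0.270731.
P(environment drift | test failure, flaky test harness) = 0.270731 / 0.698257 ≈ 0.3877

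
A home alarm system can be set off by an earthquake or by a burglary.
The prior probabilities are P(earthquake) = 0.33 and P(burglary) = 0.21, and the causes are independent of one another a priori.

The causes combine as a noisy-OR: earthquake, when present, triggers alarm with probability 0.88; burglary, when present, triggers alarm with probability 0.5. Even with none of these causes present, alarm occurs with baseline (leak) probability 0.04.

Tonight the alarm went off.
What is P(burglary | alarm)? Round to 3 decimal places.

P(burglary | alarm) ≈ 0.355

Under noisy-OR, P(alarm | causes) = 1 − (1−0.04)·∏(1−qᵢ) over the active causes.
P(alarm) = 0.04*0.67*0.79 + 0.52*0.67*0.21 + 0.8848*0.33*0.79 + 0.9424*0.33*0.21 = 0.021172 + 0.073164 + 0.230667 + 0.065308 = 0.390311
Restricting to configurations with burglary present: 0.073164 + 0.065308 = 0.138472.
Hence the posterior is 0.138472/0.390311 ≈ 0.355.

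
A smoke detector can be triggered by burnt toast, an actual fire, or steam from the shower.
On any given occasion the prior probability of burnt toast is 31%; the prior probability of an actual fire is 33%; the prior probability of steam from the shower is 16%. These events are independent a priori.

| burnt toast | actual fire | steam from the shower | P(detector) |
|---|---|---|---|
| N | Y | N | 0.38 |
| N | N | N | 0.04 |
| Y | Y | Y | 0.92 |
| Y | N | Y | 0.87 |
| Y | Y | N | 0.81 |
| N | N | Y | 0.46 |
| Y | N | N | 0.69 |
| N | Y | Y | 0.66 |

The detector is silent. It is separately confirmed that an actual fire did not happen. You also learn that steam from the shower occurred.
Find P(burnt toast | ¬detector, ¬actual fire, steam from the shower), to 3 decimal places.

P(burnt toast | ¬detector, ¬actual fire, steam from the shower) ≈ 0.098

By total probability over both values of burnt toast:
  P(¬detector | ¬actual fire, steam from the shower) = 0.54×0.69 + 0.13×0.31
        = 0.372600 + 0.040300 = 0.412900
The terms with burnt toast present sum to 0.040300, so
  P(burnt toast | ¬detector, ¬actual fire, steam from the shower) = 0.040300 / 0.412900 ≈ 0.098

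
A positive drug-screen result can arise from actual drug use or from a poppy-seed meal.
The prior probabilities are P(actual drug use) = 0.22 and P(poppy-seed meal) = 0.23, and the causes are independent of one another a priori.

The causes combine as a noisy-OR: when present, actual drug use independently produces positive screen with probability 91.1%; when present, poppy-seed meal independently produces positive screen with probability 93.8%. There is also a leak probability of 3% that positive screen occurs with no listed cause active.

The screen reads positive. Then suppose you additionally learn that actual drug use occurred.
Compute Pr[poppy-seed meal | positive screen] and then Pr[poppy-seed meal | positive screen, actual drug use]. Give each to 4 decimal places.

Under noisy-OR, P(positive screen | causes) = 1 − (1−0.03)·∏(1−qᵢ) over the active causes.
For the numerator, keep only poppy-seed meal=true terms: 0.168611 + 0.050329 = 0.218940
Normalizer over all consistent configurations: 0.03×0.78×0.77 + 0.93986×0.78×0.23 + 0.91367×0.22×0.77 + 0.994648×0.22×0.23 = 0.391734
P(poppy-seed meal | positive screen) = 0.218940/0.391734 ≈ 0.5589

Now condition on the additional information:
P(positive screen | actual drug use) = 0.91367×0.77 + 0.994648×0.23 = 0.703526 + 0.228769 = 0.932295
Of this, 0.228769 comes from 0.994648×0.23 (the poppy-seed meal=true cases).
So P(poppy-seed meal | positive screen, actual drug use) = 0.228769/0.932295 ≈ 0.2454.

Pr[poppy-seed meal | positive screen] ≈ 0.5589; Pr[poppy-seed meal | positive screen, actual drug use] ≈ 0.2454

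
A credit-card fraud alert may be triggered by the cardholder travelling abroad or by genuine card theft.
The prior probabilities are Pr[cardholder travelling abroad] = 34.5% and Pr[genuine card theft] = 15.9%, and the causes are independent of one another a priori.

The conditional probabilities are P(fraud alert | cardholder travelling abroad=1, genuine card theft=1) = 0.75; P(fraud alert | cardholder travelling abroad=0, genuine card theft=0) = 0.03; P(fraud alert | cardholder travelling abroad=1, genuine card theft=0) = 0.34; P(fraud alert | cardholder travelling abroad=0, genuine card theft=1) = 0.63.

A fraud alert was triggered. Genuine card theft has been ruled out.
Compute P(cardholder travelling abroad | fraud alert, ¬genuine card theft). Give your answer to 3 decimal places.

P(cardholder travelling abroad | fraud alert, ¬genuine card theft) ≈ 0.857

By total probability over both values of cardholder travelling abroad:
  P(fraud alert | ¬genuine card theft) = 0.03·0.655 + 0.34·0.345
        = 0.019650 + 0.117300 = 0.136950
Keeping only the cardholder travelling abroad-present terms gives 0.117300, so
  P(cardholder travelling abroad | fraud alert, ¬genuine card theft) = 0.117300 / 0.136950 ≈ 0.857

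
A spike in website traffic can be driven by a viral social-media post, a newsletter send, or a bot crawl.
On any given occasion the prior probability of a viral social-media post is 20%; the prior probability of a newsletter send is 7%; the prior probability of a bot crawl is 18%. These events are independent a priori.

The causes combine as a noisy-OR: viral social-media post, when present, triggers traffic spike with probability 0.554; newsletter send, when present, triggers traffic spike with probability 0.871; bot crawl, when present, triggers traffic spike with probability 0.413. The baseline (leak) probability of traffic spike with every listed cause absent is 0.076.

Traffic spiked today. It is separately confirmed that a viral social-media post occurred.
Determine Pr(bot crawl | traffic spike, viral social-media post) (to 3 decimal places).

Under noisy-OR, P(traffic spike | causes) = 1 − (1−0.076)·∏(1−qᵢ) over the active causes.
Numerator (weight on configurations with bot crawl): 0.126905 + 0.012207 = 0.139112
Denominator P(traffic spike | viral social-media post): 0.587896×0.93×0.82 + 0.758095×0.93×0.18 + 0.946839×0.07×0.82 + 0.968794×0.07×0.18 = 0.641790
P(bot crawl | traffic spike, viral social-media post) = 0.139112/0.641790 ≈ 0.217

Pr(bot crawl | traffic spike, viral social-media post) ≈ 0.217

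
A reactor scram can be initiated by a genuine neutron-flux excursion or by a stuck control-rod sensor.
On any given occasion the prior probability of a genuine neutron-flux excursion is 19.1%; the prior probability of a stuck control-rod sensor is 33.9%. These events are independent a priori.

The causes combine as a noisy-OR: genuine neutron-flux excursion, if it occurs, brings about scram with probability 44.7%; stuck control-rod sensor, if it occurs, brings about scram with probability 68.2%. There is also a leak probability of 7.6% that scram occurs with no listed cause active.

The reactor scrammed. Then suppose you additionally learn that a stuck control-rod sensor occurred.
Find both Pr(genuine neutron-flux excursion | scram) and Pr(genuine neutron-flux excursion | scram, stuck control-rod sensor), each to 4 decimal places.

Under noisy-OR, P(scram | causes) = 1 − (1−0.076)·∏(1−qᵢ) over the active causes.
P(scram) = 0.076·0.809·0.661 + 0.706168·0.809·0.339 + 0.489028·0.191·0.661 + 0.837511·0.191·0.339 = 0.040641 + 0.193667 + 0.061740 + 0.054228 = 0.350276
Of this, 0.115968 comes from 0.061740 + 0.054228 (the genuine neutron-flux excursion=true cases).
So P(genuine neutron-flux excursion | scram) = 0.115968/0.350276 ≈ 0.3311.

With the extra evidence:
Sum P(scram|·) weighted by the priors over both values of genuine neutron-flux excursion:
  P(scram | stuck control-rod sensor) = 0.706168·0.809 + 0.837511·0.191
        = 0.571290 + 0.159965 = 0.731255
The terms with genuine neutron-flux excursion present sum to 0.159965, so
  P(genuine neutron-flux excursion | scram, stuck control-rod sensor) = 0.159965 / 0.731255 ≈ 0.2188
This is intercausal reasoning (explaining away): once stuck control-rod sensor accounts for the scram, genuine neutron-flux excursion becomes less likely.

Pr(genuine neutron-flux excursion | scram) ≈ 0.3311; Pr(genuine neutron-flux excursion | scram, stuck control-rod sensor) ≈ 0.2188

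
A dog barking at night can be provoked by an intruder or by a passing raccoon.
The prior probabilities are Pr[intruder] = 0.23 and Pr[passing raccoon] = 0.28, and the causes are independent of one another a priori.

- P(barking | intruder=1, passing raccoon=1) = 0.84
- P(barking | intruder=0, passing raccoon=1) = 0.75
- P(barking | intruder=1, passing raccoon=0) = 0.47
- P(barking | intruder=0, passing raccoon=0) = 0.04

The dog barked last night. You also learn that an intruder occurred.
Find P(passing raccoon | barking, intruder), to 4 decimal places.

Sum P(barking|·) weighted by the priors over both values of passing raccoon:
  P(barking | intruder) = 0.47·0.72 + 0.84·0.28
        = 0.338400 + 0.235200 = 0.573600
Keeping only the passing raccoon-present terms gives 0.235200, so
  P(passing raccoon | barking, intruder) = 0.235200 / 0.573600 ≈ 0.4100

P(passing raccoon | barking, intruder) ≈ 0.4100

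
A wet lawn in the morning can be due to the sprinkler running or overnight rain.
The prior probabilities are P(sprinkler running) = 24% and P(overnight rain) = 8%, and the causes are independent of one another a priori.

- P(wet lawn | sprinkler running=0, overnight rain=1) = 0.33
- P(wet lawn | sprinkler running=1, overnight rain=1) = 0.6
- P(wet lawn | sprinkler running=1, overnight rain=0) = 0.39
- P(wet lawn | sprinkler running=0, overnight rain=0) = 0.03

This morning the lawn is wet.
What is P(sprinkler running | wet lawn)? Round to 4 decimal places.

P(sprinkler running | wet lawn) ≈ 0.7040

Weight on sprinkler running=true, given the evidence: 0.086112 + 0.011520 = 0.097632
Denominator P(wet lawn): 0.03×0.76×0.92 + 0.33×0.76×0.08 + 0.39×0.24×0.92 + 0.6×0.24×0.08 = 0.138672
Posterior = 0.097632 / 0.138672 ≈ 0.7040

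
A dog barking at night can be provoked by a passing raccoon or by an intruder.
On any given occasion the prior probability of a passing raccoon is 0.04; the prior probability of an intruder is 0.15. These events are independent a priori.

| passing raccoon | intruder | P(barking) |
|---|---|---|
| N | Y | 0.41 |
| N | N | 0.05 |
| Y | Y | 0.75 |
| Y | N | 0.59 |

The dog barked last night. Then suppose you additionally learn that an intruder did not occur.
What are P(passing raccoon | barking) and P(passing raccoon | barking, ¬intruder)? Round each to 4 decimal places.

Sum P(barking|·) weighted by the priors over the 4 (passing raccoon, intruder) configurations:
  P(barking) = 0.05*0.96*0.85 + 0.41*0.96*0.15 + 0.59*0.04*0.85 + 0.75*0.04*0.15
        = 0.040800 + 0.059040 + 0.020060 + 0.004500 = 0.124400
Keeping only the passing raccoon-present terms gives 0.024560, so
  P(passing raccoon | barking) = 0.024560 / 0.124400 ≈ 0.1974

With the extra evidence:
By total probability over both values of passing raccoon:
  P(barking | ¬intruder) = 0.05·0.96 + 0.59·0.04
        = 0.048000 + 0.023600 = 0.071600
The terms with passing raccoon present sum to 0.023600, so
  P(passing raccoon | barking, ¬intruder) = 0.023600 / 0.071600 ≈ 0.3296
Ruling out intruder raises the posterior on passing raccoon — the flip side of explaining away.

P(passing raccoon | barking) ≈ 0.1974; P(passing raccoon | barking, ¬intruder) ≈ 0.3296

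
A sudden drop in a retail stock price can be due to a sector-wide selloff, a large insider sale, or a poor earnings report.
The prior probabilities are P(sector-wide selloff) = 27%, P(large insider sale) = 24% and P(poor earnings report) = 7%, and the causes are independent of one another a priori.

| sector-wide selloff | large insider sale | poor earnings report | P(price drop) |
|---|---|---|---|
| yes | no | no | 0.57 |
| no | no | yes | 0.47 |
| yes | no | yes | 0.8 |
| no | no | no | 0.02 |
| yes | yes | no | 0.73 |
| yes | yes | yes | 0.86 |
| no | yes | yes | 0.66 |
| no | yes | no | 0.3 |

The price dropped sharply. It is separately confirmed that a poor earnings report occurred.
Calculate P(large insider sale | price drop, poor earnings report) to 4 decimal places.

Weight on large insider sale=true, given the evidence: 0.115632 + 0.055728 = 0.171360
The normalizing constant is 0.47*0.73*0.76 + 0.66*0.73*0.24 + 0.8*0.27*0.76 + 0.86*0.27*0.24 = 0.596276
P(large insider sale | price drop, poor earnings report) = 0.171360/0.596276 ≈ 0.2874

P(large insider sale | price drop, poor earnings report) ≈ 0.2874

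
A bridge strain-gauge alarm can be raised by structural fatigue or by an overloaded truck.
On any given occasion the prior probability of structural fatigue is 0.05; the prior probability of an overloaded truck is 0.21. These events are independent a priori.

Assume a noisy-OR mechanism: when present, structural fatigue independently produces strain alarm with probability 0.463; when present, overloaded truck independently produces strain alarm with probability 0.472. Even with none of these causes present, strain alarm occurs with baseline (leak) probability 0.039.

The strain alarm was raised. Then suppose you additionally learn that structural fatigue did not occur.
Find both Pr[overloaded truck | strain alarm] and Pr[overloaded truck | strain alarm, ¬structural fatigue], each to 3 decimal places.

Under noisy-OR, P(strain alarm | causes) = 1 − (1−0.039)·∏(1−qᵢ) over the active causes.
Sum P(strain alarm|·) weighted by the priors over the 4 (structural fatigue, overloaded truck) configurations:
  P(strain alarm) = 0.039·0.95·0.79 + 0.492592·0.95·0.21 + 0.483943·0.05·0.79 + 0.727522·0.05·0.21
        = 0.029270 + 0.098272 + 0.019116 + 0.007639 = 0.154297
Configurations with overloaded truck contribute 0.105911, so
  P(overloaded truck | strain alarm) = 0.105911 / 0.154297 ≈ 0.686

Now also conditioning on structural fatigue≠true:
For the numerator, keep only overloaded truck=true terms: 0.492592×0.21 = 0.103444
Normalizer over all consistent configurations: 0.039×0.79 + 0.492592×0.21 = 0.134254
Posterior = 0.103444 / 0.134254 ≈ 0.771
Ruling out structural fatigue raises the posterior on overloaded truck — the flip side of explaining away.

Pr[overloaded truck | strain alarm] ≈ 0.686; Pr[overloaded truck | strain alarm, ¬structural fatigue] ≈ 0.771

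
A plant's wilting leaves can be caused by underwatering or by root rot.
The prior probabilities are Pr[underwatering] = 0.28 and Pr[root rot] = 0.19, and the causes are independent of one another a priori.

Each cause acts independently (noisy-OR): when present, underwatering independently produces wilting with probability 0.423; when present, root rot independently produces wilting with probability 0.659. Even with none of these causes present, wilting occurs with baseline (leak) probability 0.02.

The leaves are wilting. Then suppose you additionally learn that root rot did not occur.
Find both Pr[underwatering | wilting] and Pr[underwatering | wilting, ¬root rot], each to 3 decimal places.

Under noisy-OR, P(wilting | causes) = 1 − (1−0.02)·∏(1−qᵢ) over the active causes.
Sum P(wilting|·) weighted by the priors over the 4 (underwatering, root rot) configurations:
  P(wilting) = 0.02·0.72·0.81 + 0.66582·0.72·0.19 + 0.43454·0.28·0.81 + 0.807178·0.28·0.19
        = 0.011664 + 0.091084 + 0.098554 + 0.042942 = 0.244244
The terms with underwatering present sum to 0.141496, so
  P(underwatering | wilting) = 0.141496 / 0.244244 ≈ 0.579

Now condition on the additional information:
For the numerator, keep only underwatering=true terms: 0.43454×0.28 = 0.121671
The normalizing constant is 0.02×0.72 + 0.43454×0.28 = 0.136071
P(underwatering | wilting, ¬root rot) = 0.121671/0.136071 ≈ 0.894

Pr[underwatering | wilting] ≈ 0.579; Pr[underwatering | wilting, ¬root rot] ≈ 0.894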